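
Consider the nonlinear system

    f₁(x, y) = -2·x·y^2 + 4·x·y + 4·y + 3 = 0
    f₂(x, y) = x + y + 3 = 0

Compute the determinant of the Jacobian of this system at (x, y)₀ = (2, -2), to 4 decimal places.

J = [[-2·y^2 + 4·y, -4·x·y + 4·x + 4], [1, 1]].
At the point, J = [[-16.0000, 28.0000], [1.0000, 1.0000]].
det J = -44.0000.

-44.0000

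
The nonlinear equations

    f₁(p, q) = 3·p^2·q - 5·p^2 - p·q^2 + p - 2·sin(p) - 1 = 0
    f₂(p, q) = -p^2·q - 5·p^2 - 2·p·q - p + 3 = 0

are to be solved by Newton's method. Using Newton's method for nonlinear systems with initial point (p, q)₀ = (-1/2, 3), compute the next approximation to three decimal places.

(-1.435, -1.753)

At (-1/2, 3): F = (4.95885, 4.500).
Jacobian J = [[6·p·q - 10·p - q^2 - 2·cos(p) + 1, 3·p^2 - 2·p·q], [-2·p·q - 10·p - 2·q - 1, -p^2 - 2·p]].
At the point, J = [[-13.75517, 3.750], [1.000, 0.750]] (det J = -14.06637).
Solving J·Δ = −F gives Δ = (-0.935, -4.753).
Then the next iterate is (p, q)₁ = (-1.435, -1.753).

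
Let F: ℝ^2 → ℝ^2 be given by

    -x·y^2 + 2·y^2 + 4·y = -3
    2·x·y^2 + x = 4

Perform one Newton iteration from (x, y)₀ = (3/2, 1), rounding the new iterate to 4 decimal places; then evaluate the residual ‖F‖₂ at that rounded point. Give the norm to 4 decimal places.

2.6378

At (3/2, 1): F = (7.5000, 0.5000).
Jacobian J = [[-y^2, -2·x·y + 4·y + 4], [2·y^2 + 1, 4·x·y]].
At the point, J = [[-1.0000, 5.0000], [3.0000, 6.0000]] (det J = -21.0000).
Solving J·Δ = −F gives Δ = (2.0238, -1.0952).
Then the next iterate is (x, y)₁ = (3.5238, -0.0952).
Re-evaluating at (3.5238, -0.0952): F = (2.605390, -0.412327), so ‖F‖₂ = 2.6378.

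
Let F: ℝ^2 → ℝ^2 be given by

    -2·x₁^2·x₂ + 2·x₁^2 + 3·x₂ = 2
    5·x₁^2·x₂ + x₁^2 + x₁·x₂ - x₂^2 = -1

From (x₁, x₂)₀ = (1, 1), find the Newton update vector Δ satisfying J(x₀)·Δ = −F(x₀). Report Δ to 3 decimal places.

(-0.231, -1.000)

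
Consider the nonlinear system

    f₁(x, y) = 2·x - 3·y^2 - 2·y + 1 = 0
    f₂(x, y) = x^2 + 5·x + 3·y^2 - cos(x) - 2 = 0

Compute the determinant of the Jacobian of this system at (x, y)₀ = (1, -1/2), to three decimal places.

-13.841

J = [[2, -6·y - 2], [2·x + sin(x) + 5, 6·y]].
At the point, J = [[2.000, 1.000], [7.84147, -3.000]].
det J = -13.841.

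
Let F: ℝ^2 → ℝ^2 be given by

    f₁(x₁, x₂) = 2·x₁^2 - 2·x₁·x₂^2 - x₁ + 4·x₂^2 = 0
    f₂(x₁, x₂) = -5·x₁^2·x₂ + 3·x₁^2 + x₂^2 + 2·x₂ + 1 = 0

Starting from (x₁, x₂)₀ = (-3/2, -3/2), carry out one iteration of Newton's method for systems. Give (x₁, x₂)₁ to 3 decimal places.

At (-3/2, -3/2): F = (21.750, 23.875).
Jacobian J = [[4·x₁ - 2·x₂^2 - 1, -4·x₁·x₂ + 8·x₂], [-10·x₁·x₂ + 6·x₁, -5·x₁^2 + 2·x₂ + 2]].
At the point, J = [[-11.500, -21.000], [-31.500, -12.250]] (det J = -520.625).
Solving J·Δ = −F gives Δ = (0.451, 0.789).
Then the next iterate is (x₁, x₂)₁ = (-1.049, -0.711).

(-1.049, -0.711)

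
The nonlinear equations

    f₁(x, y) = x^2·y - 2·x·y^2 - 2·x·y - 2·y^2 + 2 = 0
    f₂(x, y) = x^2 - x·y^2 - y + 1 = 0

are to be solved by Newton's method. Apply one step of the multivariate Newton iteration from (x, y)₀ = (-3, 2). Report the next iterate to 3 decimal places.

(-1.000, 2.000)

At (-3, 2): F = (48.000, 20.000).
Jacobian J = [[2·x·y - 2·y^2 - 2·y, x^2 - 4·x·y - 2·x - 4·y], [2·x - y^2, -2·x·y - 1]].
At the point, J = [[-24.000, 31.000], [-10.000, 11.000]] (det J = 46.000).
Solving J·Δ = −F gives Δ = (2.000, 0.000).
Then the next iterate is (x, y)₁ = (-1.000, 2.000).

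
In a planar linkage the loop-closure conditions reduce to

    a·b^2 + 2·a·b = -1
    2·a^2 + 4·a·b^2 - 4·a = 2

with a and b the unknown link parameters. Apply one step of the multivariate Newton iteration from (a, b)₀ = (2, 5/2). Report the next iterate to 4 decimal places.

(-4.0909, 5.7159)

At (2, 5/2): F = (23.5000, 48.0000).
Jacobian J = [[b^2 + 2·b, 2·a·b + 2·a], [4·a + 4·b^2 - 4, 8·a·b]].
At the point, J = [[11.2500, 14.0000], [29.0000, 40.0000]] (det J = 44.0000).
Solving J·Δ = −F gives Δ = (-6.0909, 3.2159).
Then the next iterate is (a, b)₁ = (-4.0909, 5.7159).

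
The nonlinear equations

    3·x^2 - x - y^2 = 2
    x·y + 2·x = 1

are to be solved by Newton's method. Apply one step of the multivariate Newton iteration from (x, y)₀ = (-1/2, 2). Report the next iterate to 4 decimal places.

(0.0347, 0.2778)

At (-1/2, 2): F = (-4.7500, -3.0000).
Jacobian J = [[6·x - 1, -2·y], [y + 2, x]].
At the point, J = [[-4.0000, -4.0000], [4.0000, -0.5000]] (det J = 18.0000).
Solving J·Δ = −F gives Δ = (0.5347, -1.7222).
Then the next iterate is (x, y)₁ = (0.0347, 0.2778).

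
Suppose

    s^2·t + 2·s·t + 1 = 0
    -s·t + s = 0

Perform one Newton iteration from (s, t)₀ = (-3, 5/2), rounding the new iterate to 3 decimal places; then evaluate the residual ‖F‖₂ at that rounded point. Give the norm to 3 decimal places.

2.718

At (-3, 5/2): F = (8.500, 4.500).
Jacobian J = [[2·s·t + 2·t, s^2 + 2·s], [-t + 1, -s]].
At the point, J = [[-10.000, 3.000], [-1.500, 3.000]] (det J = -25.500).
Solving J·Δ = −F gives Δ = (0.471, -1.265).
Then the next iterate is (s, t)₁ = (-2.529, 1.235).
Re-evaluating at (-2.529, 1.235): F = (2.65223, 0.59432), so ‖F‖₂ = 2.718.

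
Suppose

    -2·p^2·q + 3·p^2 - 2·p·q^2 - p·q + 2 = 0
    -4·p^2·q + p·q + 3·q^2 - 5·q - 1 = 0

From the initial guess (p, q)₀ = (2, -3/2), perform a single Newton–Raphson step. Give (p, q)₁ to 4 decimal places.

(1.0071, -1.0746)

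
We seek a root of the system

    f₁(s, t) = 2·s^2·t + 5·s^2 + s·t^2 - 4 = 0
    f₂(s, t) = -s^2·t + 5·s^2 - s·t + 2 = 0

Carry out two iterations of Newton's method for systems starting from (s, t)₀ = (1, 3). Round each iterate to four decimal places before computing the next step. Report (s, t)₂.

At (1, 3): F = (16.0000, 1.0000).
Jacobian J = [[4·s·t + 10·s + t^2, 2·s^2 + 2·s·t], [-2·s·t + 10·s - t, -s^2 - s]].
At the point, J = [[31.0000, 8.0000], [1.0000, -2.0000]] (det J = -70.0000).
Solving J·Δ = −F gives Δ = (-0.5714, 0.2143).
Then the next iterate is (s, t)₁ = (0.4286, 3.2143).
Round to (0.4286, 3.2143) and repeat: F = (2.527588, 0.950380), J = [[20.128320, 3.122694], [-1.683598, -0.612298]].
Δ = (-0.6389, 3.3090), so (s, t)₂ = (-0.2103, 6.5233).

(-0.2103, 6.5233)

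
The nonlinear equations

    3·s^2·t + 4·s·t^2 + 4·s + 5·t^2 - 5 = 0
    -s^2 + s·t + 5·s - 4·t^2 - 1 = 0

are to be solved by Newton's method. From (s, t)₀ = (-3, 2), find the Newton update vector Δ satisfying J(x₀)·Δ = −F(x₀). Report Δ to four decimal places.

(0.6877, -2.0032)

At (-3, 2): F = (9.0000, -47.0000).
Jacobian J = [[6·s·t + 4·t^2 + 4, 3·s^2 + 8·s·t + 10·t], [-2·s + t + 5, s - 8·t]].
At the point, J = [[-16.0000, -1.0000], [13.0000, -19.0000]] (det J = 317.0000).
Solving J·Δ = −F gives Δ = (0.6877, -2.0032).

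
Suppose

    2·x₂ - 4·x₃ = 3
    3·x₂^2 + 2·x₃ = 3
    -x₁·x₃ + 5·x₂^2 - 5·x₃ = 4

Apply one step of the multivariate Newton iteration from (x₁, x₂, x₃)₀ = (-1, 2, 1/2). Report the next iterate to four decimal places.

At (-1, 2, 1/2): F = (-1.0000, 10.0000, 14.0000).
Jacobian J = [[0, 2, -4], [0, 6·x₂, 2], [-x₃, 10·x₂, -x₁ - 5]].
At the point, J = [[0.0000, 2.0000, -4.0000], [0.0000, 12.0000, 2.0000], [-0.5000, 20.0000, -4.0000]] (det J = -26.0000).
Solving J·Δ = −F gives Δ = (3.6923, -0.7308, -0.6154).
Then the next iterate is (x₁, x₂, x₃)₁ = (2.6923, 1.2692, -0.1154).

(2.6923, 1.2692, -0.1154)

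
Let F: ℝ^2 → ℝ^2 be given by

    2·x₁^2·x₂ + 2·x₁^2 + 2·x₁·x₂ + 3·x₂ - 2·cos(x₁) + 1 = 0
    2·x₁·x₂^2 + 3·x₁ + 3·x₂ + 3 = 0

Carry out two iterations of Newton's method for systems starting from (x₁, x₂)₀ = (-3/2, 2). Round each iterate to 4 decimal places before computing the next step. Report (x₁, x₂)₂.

(-1.0416, -0.5024)

At (-3/2, 2): F = (14.358526, -7.5000).
Jacobian J = [[4·x₁·x₂ + 4·x₁ + 2·x₂ + 2·sin(x₁), 2·x₁^2 + 2·x₁ + 3], [2·x₂^2 + 3, 4·x₁·x₂ + 3]].
At the point, J = [[-15.994990, 4.5000], [11.0000, -9.0000]] (det J = 94.454910).
Solving J·Δ = −F gives Δ = (1.0108, 0.4021).
Then the next iterate is (x₁, x₂)₁ = (-0.4892, 2.4021).
Round to (-0.4892, 2.4021) and repeat: F = (5.719025, 3.093249), J = [[-2.792869, 2.500233], [14.540169, -1.700429]].
Δ = (-0.5524, -2.9045), so (x₁, x₂)₂ = (-1.0416, -0.5024).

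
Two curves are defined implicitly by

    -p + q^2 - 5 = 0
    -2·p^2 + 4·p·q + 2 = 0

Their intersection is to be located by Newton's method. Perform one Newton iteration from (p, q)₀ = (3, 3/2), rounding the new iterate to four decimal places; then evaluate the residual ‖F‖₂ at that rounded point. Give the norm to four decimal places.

37.9336

At (3, 3/2): F = (-5.7500, 2.0000).
Jacobian J = [[-1, 2·q], [-4·p + 4·q, 4·p]].
At the point, J = [[-1.0000, 3.0000], [-6.0000, 12.0000]] (det J = 6.0000).
Solving J·Δ = −F gives Δ = (12.5000, 6.0833).
Then the next iterate is (p, q)₁ = (15.5000, 7.5833).
Re-evaluating at (15.5000, 7.5833): F = (37.006439, -8.3354), so ‖F‖₂ = 37.9336.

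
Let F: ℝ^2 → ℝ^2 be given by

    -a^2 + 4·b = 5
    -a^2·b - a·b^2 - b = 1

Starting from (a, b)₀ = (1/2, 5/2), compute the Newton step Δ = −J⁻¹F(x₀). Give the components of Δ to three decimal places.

At (1/2, 5/2): F = (4.750, -7.250).
Jacobian J = [[-2·a, 4], [-2·a·b - b^2, -a^2 - 2·a·b - 1]].
At the point, J = [[-1.000, 4.000], [-8.750, -3.750]] (det J = 38.750).
Solving J·Δ = −F gives Δ = (-0.289, -1.260).

(-0.289, -1.260)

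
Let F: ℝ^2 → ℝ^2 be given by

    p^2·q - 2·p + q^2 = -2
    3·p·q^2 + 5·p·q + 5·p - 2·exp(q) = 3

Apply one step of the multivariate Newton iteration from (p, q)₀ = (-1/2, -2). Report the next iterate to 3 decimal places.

(-0.332, -0.267)

At (-1/2, -2): F = (6.500, -6.77067).
Jacobian J = [[2·p·q - 2, p^2 + 2·q], [3·q^2 + 5·q + 5, 6·p·q + 5·p - 2·exp(q)]].
At the point, J = [[0.000, -3.750], [7.000, 3.22933]] (det J = 26.250).
Solving J·Δ = −F gives Δ = (0.168, 1.733).
Then the next iterate is (p, q)₁ = (-0.332, -0.267).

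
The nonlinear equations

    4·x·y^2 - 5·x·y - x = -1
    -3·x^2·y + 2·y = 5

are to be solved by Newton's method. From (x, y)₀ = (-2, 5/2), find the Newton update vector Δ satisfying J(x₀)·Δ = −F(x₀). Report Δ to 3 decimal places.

At (-2, 5/2): F = (-22.000, -30.000).
Jacobian J = [[4·y^2 - 5·y - 1, 8·x·y - 5·x], [-6·x·y, -3·x^2 + 2]].
At the point, J = [[11.500, -30.000], [30.000, -10.000]] (det J = 785.000).
Solving J·Δ = −F gives Δ = (0.866, -0.401).

(0.866, -0.401)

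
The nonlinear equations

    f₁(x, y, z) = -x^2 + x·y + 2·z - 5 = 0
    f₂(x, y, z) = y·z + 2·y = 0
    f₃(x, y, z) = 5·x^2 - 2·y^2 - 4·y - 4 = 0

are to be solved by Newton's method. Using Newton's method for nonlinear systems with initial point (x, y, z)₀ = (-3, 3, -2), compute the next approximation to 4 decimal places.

(-1.0128, -0.0385, -2.0000)

At (-3, 3, -2): F = (-27.0000, 0.0000, 11.0000).
Jacobian J = [[-2·x + y, x, 2], [0, z + 2, y], [10·x, -4·y - 4, 0]].
At the point, J = [[9.0000, -3.0000, 2.0000], [0.0000, 0.0000, 3.0000], [-30.0000, -16.0000, 0.0000]] (det J = 702.0000).
Solving J·Δ = −F gives Δ = (1.9872, -3.0385, 0.0000).
Then the next iterate is (x, y, z)₁ = (-1.0128, -0.0385, -2.0000).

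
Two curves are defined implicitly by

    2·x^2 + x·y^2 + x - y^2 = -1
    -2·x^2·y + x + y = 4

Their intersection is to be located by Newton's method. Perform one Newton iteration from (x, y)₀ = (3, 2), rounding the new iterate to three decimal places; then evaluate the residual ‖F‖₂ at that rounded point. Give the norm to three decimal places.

4.369

At (3, 2): F = (30.000, -35.000).
Jacobian J = [[4·x + y^2 + 1, 2·x·y - 2·y], [-4·x·y + 1, -2·x^2 + 1]].
At the point, J = [[17.000, 8.000], [-23.000, -17.000]] (det J = -105.000).
Solving J·Δ = −F gives Δ = (-2.190, 0.905).
Then the next iterate is (x, y)₁ = (0.810, 2.905).
Re-evaluating at (0.810, 2.905): F = (1.51879, -4.09694), so ‖F‖₂ = 4.369.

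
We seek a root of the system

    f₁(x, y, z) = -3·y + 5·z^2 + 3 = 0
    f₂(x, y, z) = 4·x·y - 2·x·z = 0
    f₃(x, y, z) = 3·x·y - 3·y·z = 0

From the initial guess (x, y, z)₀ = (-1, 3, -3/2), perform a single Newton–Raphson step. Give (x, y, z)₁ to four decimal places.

At (-1, 3, -3/2): F = (5.2500, -15.0000, 4.5000).
Jacobian J = [[0, -3, 10·z], [4·y - 2·z, 4·x, -2·x], [3·y, 3·x - 3·z, -3·y]].
At the point, J = [[0.0000, -3.0000, -15.0000], [15.0000, -4.0000, 2.0000], [9.0000, 1.5000, -9.0000]] (det J = -1336.5000).
Solving J·Δ = −F gives Δ = (0.4630, -1.6717, 0.6843).
Then the next iterate is (x, y, z)₁ = (-0.5370, 1.3283, -0.8157).

(-0.5370, 1.3283, -0.8157)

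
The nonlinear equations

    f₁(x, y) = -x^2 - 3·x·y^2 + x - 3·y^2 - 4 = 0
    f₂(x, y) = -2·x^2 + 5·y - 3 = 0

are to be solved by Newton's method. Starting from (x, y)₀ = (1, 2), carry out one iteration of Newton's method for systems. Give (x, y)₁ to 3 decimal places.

At (1, 2): F = (-28.000, 5.000).
Jacobian J = [[-2·x - 3·y^2 + 1, -6·x·y - 6·y], [-4·x, 5]].
At the point, J = [[-13.000, -24.000], [-4.000, 5.000]] (det J = -161.000).
Solving J·Δ = −F gives Δ = (-0.124, -1.099).
Then the next iterate is (x, y)₁ = (0.876, 0.901).

(0.876, 0.901)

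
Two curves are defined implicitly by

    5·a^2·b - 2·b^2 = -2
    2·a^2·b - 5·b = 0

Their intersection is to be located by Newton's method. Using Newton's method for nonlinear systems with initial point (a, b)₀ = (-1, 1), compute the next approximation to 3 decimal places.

(-0.647, -0.471)

At (-1, 1): F = (5.000, -3.000).
Jacobian J = [[10·a·b, 5·a^2 - 4·b], [4·a·b, 2·a^2 - 5]].
At the point, J = [[-10.000, 1.000], [-4.000, -3.000]] (det J = 34.000).
Solving J·Δ = −F gives Δ = (0.353, -1.471).
Then the next iterate is (a, b)₁ = (-0.647, -0.471).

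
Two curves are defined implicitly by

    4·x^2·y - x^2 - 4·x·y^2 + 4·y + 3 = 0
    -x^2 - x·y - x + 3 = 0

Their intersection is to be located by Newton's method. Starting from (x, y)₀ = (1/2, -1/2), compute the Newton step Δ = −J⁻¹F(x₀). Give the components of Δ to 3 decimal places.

(1.390, 0.830)

At (1/2, -1/2): F = (-0.250, 2.500).
Jacobian J = [[8·x·y - 2·x - 4·y^2, 4·x^2 - 8·x·y + 4], [-2·x - y - 1, -x]].
At the point, J = [[-4.000, 7.000], [-1.500, -0.500]] (det J = 12.500).
Solving J·Δ = −F gives Δ = (1.390, 0.830).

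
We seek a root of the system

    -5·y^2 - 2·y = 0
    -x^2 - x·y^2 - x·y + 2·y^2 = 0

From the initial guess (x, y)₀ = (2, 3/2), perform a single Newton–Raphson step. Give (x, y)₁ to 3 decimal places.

At (2, 3/2): F = (-14.250, -7.000).
Jacobian J = [[0, -10·y - 2], [-2·x - y^2 - y, -2·x·y - x + 4·y]].
At the point, J = [[0.000, -17.000], [-7.750, -2.000]] (det J = -131.750).
Solving J·Δ = −F gives Δ = (-0.687, -0.838).
Then the next iterate is (x, y)₁ = (1.313, 0.662).

(1.313, 0.662)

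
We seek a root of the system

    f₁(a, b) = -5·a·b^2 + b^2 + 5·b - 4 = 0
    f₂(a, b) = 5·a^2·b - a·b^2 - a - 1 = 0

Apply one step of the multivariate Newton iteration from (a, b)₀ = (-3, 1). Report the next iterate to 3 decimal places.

At (-3, 1): F = (17.000, 50.000).
Jacobian J = [[-5·b^2, -10·a·b + 2·b + 5], [10·a·b - b^2 - 1, 5·a^2 - 2·a·b]].
At the point, J = [[-5.000, 37.000], [-32.000, 51.000]] (det J = 929.000).
Solving J·Δ = −F gives Δ = (1.058, -0.316).
Then the next iterate is (a, b)₁ = (-1.942, 0.684).

(-1.942, 0.684)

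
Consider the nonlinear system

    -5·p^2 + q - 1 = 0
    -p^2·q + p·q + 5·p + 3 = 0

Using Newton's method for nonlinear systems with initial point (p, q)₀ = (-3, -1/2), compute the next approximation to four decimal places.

At (-3, -1/2): F = (-46.5000, -6.0000).
Jacobian J = [[-10·p, 1], [-2·p·q + q + 5, -p^2 + p]].
At the point, J = [[30.0000, 1.0000], [1.5000, -12.0000]] (det J = -361.5000).
Solving J·Δ = −F gives Δ = (1.5602, -0.3050).
Then the next iterate is (p, q)₁ = (-1.4398, -0.8050).

(-1.4398, -0.8050)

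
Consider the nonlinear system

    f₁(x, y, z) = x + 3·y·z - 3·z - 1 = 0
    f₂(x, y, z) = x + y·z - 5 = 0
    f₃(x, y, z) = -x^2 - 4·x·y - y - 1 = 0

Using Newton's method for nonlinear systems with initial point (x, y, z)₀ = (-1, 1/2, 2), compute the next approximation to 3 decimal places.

(3.500, 0.667, 2.333)

At (-1, 1/2, 2): F = (-5.000, -5.000, -0.500).
Jacobian J = [[1, 3·z, 3·y - 3], [1, z, y], [-2·x - 4·y, -4·x - 1, 0]].
At the point, J = [[1.000, 6.000, -1.500], [1.000, 2.000, 0.500], [0.000, 3.000, 0.000]] (det J = -6.000).
Solving J·Δ = −F gives Δ = (4.500, 0.167, 0.333).
Then the next iterate is (x, y, z)₁ = (3.500, 0.667, 2.333).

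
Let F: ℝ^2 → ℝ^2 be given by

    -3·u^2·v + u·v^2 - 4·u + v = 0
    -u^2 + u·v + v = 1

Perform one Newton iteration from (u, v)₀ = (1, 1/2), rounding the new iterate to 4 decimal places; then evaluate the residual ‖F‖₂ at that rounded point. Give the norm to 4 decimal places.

0.9167

At (1, 1/2): F = (-4.7500, -1.0000).
Jacobian J = [[-6·u·v + v^2 - 4, -3·u^2 + 2·u·v + 1], [-2·u + v, u + 1]].
At the point, J = [[-6.7500, -1.0000], [-1.5000, 2.0000]] (det J = -15.0000).
Solving J·Δ = −F gives Δ = (-0.7000, -0.0250).
Then the next iterate is (u, v)₁ = (0.3000, 0.4750).
Re-evaluating at (0.3000, 0.4750): F = (-0.785562, -0.4725), so ‖F‖₂ = 0.9167.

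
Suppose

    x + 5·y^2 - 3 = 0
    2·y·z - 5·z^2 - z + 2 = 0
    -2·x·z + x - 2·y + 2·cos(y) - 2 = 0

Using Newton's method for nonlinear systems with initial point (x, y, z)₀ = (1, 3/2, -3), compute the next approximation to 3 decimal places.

At (1, 3/2, -3): F = (9.250, -49.000, 2.14147).
Jacobian J = [[1, 10·y, 0], [0, 2·z, 2·y - 10·z - 1], [-2·z + 1, -2·sin(y) - 2, -2·x]].
At the point, J = [[1.000, 15.000, 0.000], [0.000, -6.000, 32.000], [7.000, -3.99499, -2.000]] (det J = 3499.83968).
Solving J·Δ = −F gives Δ = (-0.243, -0.600, 1.419).
Then the next iterate is (x, y, z)₁ = (0.757, 0.900, -1.581).

(0.757, 0.900, -1.581)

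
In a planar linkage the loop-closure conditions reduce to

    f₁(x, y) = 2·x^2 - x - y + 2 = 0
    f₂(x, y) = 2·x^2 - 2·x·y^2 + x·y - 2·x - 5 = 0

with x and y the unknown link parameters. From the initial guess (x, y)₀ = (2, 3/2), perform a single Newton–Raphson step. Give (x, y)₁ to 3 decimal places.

(0.925, 0.478)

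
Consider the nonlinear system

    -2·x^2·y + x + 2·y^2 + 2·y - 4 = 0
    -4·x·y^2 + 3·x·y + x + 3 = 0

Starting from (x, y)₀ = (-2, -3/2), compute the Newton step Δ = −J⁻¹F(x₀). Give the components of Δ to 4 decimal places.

At (-2, -3/2): F = (7.5000, 28.0000).
Jacobian J = [[-4·x·y + 1, -2·x^2 + 4·y + 2], [-4·y^2 + 3·y + 1, -8·x·y + 3·x]].
At the point, J = [[-11.0000, -12.0000], [-12.5000, -30.0000]] (det J = 180.0000).
Solving J·Δ = −F gives Δ = (-0.6167, 1.1903).

(-0.6167, 1.1903)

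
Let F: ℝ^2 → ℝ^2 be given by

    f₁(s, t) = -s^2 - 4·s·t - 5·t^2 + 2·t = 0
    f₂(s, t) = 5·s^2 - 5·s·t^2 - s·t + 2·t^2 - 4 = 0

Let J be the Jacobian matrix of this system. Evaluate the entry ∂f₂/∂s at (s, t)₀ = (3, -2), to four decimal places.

12.0000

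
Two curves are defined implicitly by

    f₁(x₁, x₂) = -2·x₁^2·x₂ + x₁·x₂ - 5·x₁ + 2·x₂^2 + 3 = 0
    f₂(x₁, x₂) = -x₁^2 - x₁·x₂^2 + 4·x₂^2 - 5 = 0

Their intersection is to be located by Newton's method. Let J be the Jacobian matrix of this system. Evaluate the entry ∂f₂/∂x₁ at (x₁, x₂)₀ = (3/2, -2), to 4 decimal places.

∂f₂/∂x₁ = -2·x₁ - x₂^2.
At (3/2, -2) this is -7.0000.

-7.0000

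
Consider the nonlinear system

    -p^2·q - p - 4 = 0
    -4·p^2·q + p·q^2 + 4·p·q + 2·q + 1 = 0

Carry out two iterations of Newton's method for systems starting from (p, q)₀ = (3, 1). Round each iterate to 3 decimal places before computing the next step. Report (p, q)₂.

At (3, 1): F = (-16.000, -18.000).
Jacobian J = [[-2·p·q - 1, -p^2], [-8·p·q + q^2 + 4·q, -4·p^2 + 2·p·q + 4·p + 2]].
At the point, J = [[-7.000, -9.000], [-19.000, -16.000]] (det J = -59.000).
Solving J·Δ = −F gives Δ = (1.593, -3.017).
Then the next iterate is (p, q)₁ = (4.593, -2.017).
Round to (4.593, -2.017) and repeat: F = (33.95692, 148.79502), J = [[17.52816, -21.09565], [70.11294, -82.53876]].
Δ = (-10.399, -7.031), so (p, q)₂ = (-5.806, -9.048).

(-5.806, -9.048)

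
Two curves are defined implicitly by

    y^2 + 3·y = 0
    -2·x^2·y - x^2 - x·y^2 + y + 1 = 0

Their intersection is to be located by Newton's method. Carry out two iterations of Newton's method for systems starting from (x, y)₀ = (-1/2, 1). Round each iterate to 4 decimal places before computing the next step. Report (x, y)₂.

At (-1/2, 1): F = (4.0000, 1.7500).
Jacobian J = [[0, 2·y + 3], [-4·x·y - 2·x - y^2, -2·x^2 - 2·x·y + 1]].
At the point, J = [[0.0000, 5.0000], [2.0000, 1.5000]] (det J = -10.0000).
Solving J·Δ = −F gives Δ = (-0.2750, -0.8000).
Then the next iterate is (x, y)₁ = (-0.7750, 0.2000).
Round to (-0.7750, 0.2000) and repeat: F = (0.6400, 0.390125), J = [[0.0000, 3.4000], [2.1300, 0.108750]].
Δ = (-0.1735, -0.1882), so (x, y)₂ = (-0.9485, 0.0118).

(-0.9485, 0.0118)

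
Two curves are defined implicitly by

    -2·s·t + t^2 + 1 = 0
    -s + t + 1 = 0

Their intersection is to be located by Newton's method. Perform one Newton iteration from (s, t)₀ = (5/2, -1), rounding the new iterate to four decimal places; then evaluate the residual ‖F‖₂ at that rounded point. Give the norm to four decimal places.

At (5/2, -1): F = (7.0000, -2.5000).
Jacobian J = [[-2·t, -2·s + 2·t], [-1, 1]].
At the point, J = [[2.0000, -7.0000], [-1.0000, 1.0000]] (det J = -5.0000).
Solving J·Δ = −F gives Δ = (-2.1000, 0.4000).
Then the next iterate is (s, t)₁ = (0.4000, -0.6000).
Re-evaluating at (0.4000, -0.6000): F = (1.8400, 0.0000), so ‖F‖₂ = 1.8400.

1.8400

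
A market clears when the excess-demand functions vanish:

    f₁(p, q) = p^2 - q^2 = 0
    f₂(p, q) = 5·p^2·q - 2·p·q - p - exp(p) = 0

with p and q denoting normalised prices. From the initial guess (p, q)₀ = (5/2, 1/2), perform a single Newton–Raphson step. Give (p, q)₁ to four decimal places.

At (5/2, 1/2): F = (6.0000, -1.557494).
Jacobian J = [[2·p, -2·q], [10·p·q - 2·q - exp(p) - 1, 5·p^2 - 2·p]].
At the point, J = [[5.0000, -1.0000], [-1.682494, 26.2500]] (det J = 129.567506).
Solving J·Δ = −F gives Δ = (-1.2036, -0.0178).
Then the next iterate is (p, q)₁ = (1.2964, 0.4822).

(1.2964, 0.4822)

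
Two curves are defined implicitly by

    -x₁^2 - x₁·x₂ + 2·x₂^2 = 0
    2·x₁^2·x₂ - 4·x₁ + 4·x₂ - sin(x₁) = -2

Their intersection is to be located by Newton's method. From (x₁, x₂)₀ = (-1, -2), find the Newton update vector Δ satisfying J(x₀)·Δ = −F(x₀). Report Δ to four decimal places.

(0.1267, 0.7867)

At (-1, -2): F = (5.0000, -5.158529).
Jacobian J = [[-2·x₁ - x₂, -x₁ + 4·x₂], [4·x₁·x₂ - cos(x₁) - 4, 2·x₁^2 + 4]].
At the point, J = [[4.0000, -7.0000], [3.459698, 6.0000]] (det J = 48.217884).
Solving J·Δ = −F gives Δ = (0.1267, 0.7867).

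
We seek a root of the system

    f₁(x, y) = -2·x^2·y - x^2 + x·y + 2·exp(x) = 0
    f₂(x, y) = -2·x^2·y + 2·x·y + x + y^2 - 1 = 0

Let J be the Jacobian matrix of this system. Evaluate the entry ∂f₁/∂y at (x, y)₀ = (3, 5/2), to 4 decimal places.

-15.0000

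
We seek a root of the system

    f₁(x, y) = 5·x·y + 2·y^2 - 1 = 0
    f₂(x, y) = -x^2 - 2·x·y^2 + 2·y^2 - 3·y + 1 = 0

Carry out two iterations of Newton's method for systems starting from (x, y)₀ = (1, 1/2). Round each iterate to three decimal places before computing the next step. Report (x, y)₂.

(0.184, 0.463)

At (1, 1/2): F = (2.000, -1.500).
Jacobian J = [[5·y, 5·x + 4·y], [-2·x - 2·y^2, -4·x·y + 4·y - 3]].
At the point, J = [[2.500, 7.000], [-2.500, -3.000]] (det J = 10.000).
Solving J·Δ = −F gives Δ = (-0.450, -0.125).
Then the next iterate is (x, y)₁ = (0.550, 0.375).
Round to (0.550, 0.375) and repeat: F = (0.31250, -0.30094), J = [[1.875, 4.250], [-1.38125, -2.325]].
Δ = (-0.366, 0.088), so (x, y)₂ = (0.184, 0.463).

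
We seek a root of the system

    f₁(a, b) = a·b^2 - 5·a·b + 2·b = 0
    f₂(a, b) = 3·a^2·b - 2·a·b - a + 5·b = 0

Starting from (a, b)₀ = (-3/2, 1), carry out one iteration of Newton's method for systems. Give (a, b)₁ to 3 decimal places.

At (-3/2, 1): F = (8.000, 16.250).
Jacobian J = [[b^2 - 5·b, 2·a·b - 5·a + 2], [6·a·b - 2·b - 1, 3·a^2 - 2·a + 5]].
At the point, J = [[-4.000, 6.500], [-12.000, 14.750]] (det J = 19.000).
Solving J·Δ = −F gives Δ = (-0.651, -1.632).
Then the next iterate is (a, b)₁ = (-2.151, -0.632).

(-2.151, -0.632)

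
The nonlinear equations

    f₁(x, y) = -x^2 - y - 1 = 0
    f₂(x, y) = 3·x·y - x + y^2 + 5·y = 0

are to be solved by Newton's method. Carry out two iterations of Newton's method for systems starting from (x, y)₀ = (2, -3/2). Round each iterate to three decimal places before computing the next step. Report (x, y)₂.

At (2, -3/2): F = (-3.500, -16.250).
Jacobian J = [[-2·x, -1], [3·y - 1, 3·x + 2·y + 5]].
At the point, J = [[-4.000, -1.000], [-5.500, 8.000]] (det J = -37.500).
Solving J·Δ = −F gives Δ = (-1.180, 1.220).
Then the next iterate is (x, y)₁ = (0.820, -0.280).
Round to (0.820, -0.280) and repeat: F = (-1.39240, -2.83040), J = [[-1.640, -1.000], [-1.840, 6.900]].
Δ = (-0.945, 0.158), so (x, y)₂ = (-0.125, -0.122).

(-0.125, -0.122)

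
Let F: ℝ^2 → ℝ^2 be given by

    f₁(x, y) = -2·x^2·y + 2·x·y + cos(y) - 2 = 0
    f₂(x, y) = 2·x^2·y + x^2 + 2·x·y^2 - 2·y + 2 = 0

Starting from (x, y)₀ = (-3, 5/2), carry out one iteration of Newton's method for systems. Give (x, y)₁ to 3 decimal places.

At (-3, 5/2): F = (-62.80114, 13.500).
Jacobian J = [[-4·x·y + 2·y, -2·x^2 + 2·x - sin(y)], [4·x·y + 2·x + 2·y^2, 2·x^2 + 4·x·y - 2]].
At the point, J = [[35.000, -24.59847], [-23.500, -14.000]] (det J = -1068.06410).
Solving J·Δ = −F gives Δ = (1.134, -0.939).
Then the next iterate is (x, y)₁ = (-1.866, 1.561).

(-1.866, 1.561)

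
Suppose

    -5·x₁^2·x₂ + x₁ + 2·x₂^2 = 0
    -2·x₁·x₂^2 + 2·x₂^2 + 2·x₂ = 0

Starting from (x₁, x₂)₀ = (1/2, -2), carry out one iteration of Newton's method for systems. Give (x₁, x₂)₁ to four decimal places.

(0.2708, -1.0833)

At (1/2, -2): F = (11.0000, 0.0000).
Jacobian J = [[-10·x₁·x₂ + 1, -5·x₁^2 + 4·x₂], [-2·x₂^2, -4·x₁·x₂ + 4·x₂ + 2]].
At the point, J = [[11.0000, -9.2500], [-8.0000, -2.0000]] (det J = -96.0000).
Solving J·Δ = −F gives Δ = (-0.2292, 0.9167).
Then the next iterate is (x₁, x₂)₁ = (0.2708, -1.0833).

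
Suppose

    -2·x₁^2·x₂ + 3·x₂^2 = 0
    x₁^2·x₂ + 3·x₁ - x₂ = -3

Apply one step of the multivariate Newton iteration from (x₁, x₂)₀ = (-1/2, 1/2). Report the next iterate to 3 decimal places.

At (-1/2, 1/2): F = (0.500, 1.125).
Jacobian J = [[-4·x₁·x₂, -2·x₁^2 + 6·x₂], [2·x₁·x₂ + 3, x₁^2 - 1]].
At the point, J = [[1.000, 2.500], [2.500, -0.750]] (det J = -7.000).
Solving J·Δ = −F gives Δ = (-0.455, -0.018).
Then the next iterate is (x₁, x₂)₁ = (-0.955, 0.482).

(-0.955, 0.482)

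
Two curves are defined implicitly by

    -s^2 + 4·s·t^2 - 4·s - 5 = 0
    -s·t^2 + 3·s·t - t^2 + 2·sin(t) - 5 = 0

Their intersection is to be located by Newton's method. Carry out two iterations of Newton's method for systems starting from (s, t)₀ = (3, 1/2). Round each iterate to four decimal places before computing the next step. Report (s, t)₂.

At (3, 1/2): F = (-23.0000, -0.541149).
Jacobian J = [[-2·s + 4·t^2 - 4, 8·s·t], [-t^2 + 3·t, -2·s·t + 3·s - 2·t + 2·cos(t)]].
At the point, J = [[-9.0000, 12.0000], [1.2500, 6.755165]] (det J = -75.796486).
Solving J·Δ = −F gives Δ = (-1.9641, 0.4436).
Then the next iterate is (s, t)₁ = (1.0359, 0.9436).
Round to (1.0359, 0.9436) and repeat: F = (-6.527306, -2.260949), J = [[-2.510276, 7.819802], [1.940419, 0.439304]].
Δ = (0.9101, 1.1269), so (s, t)₂ = (1.9460, 2.0705).

(1.9460, 2.0705)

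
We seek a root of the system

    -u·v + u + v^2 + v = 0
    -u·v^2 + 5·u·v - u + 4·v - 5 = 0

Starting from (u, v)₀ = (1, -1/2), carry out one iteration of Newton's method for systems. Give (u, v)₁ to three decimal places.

At (1, -1/2): F = (1.250, -10.750).
Jacobian J = [[-v + 1, -u + 2·v + 1], [-v^2 + 5·v - 1, -2·u·v + 5·u + 4]].
At the point, J = [[1.500, -1.000], [-3.750, 10.000]] (det J = 11.250).
Solving J·Δ = −F gives Δ = (-0.156, 1.017).
Then the next iterate is (u, v)₁ = (0.844, 0.517).

(0.844, 0.517)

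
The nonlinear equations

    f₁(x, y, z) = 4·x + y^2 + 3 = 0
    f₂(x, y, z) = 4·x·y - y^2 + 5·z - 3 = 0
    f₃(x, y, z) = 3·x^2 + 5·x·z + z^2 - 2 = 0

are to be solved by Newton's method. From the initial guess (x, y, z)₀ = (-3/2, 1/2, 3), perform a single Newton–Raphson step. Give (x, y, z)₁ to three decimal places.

At (-3/2, 1/2, 3): F = (-2.750, 8.750, -8.750).
Jacobian J = [[4, 2·y, 0], [4·y, 4·x - 2·y, 5], [6·x + 5·z, 0, 5·x + 2·z]].
At the point, J = [[4.000, 1.000, 0.000], [2.000, -7.000, 5.000], [6.000, 0.000, -1.500]] (det J = 75.000).
Solving J·Δ = −F gives Δ = (0.793, -0.423, -2.660).
Then the next iterate is (x, y, z)₁ = (-0.707, 0.077, 0.340).

(-0.707, 0.077, 0.340)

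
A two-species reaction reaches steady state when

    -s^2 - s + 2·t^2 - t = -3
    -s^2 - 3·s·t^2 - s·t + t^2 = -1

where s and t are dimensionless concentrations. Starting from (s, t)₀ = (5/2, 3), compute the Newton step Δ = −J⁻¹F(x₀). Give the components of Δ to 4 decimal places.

(-0.6307, -1.1849)

At (5/2, 3): F = (9.2500, -71.2500).
Jacobian J = [[-2·s - 1, 4·t - 1], [-2·s - 3·t^2 - t, -6·s·t - s + 2·t]].
At the point, J = [[-6.0000, 11.0000], [-35.0000, -41.5000]] (det J = 634.0000).
Solving J·Δ = −F gives Δ = (-0.6307, -1.1849).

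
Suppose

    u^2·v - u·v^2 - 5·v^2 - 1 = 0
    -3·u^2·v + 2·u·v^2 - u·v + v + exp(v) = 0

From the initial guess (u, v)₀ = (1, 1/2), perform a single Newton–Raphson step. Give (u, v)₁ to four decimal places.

At (1, 1/2): F = (-2.0000, 0.648721).
Jacobian J = [[2·u·v - v^2, u^2 - 2·u·v - 10·v], [-6·u·v + 2·v^2 - v, -3·u^2 + 4·u·v - u + exp(v) + 1]].
At the point, J = [[0.7500, -5.0000], [-3.0000, 0.648721]] (det J = -14.513459).
Solving J·Δ = −F gives Δ = (0.1341, -0.3799).
Then the next iterate is (u, v)₁ = (1.1341, 0.1201).

(1.1341, 0.1201)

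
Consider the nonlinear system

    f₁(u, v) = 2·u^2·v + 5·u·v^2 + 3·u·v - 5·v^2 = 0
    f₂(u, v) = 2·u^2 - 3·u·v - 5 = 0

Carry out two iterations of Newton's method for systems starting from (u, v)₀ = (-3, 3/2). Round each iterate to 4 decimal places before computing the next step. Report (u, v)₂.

At (-3, 3/2): F = (-31.5000, 26.5000).
Jacobian J = [[4·u·v + 5·v^2 + 3·v, 2·u^2 + 10·u·v + 3·u - 10·v], [4·u - 3·v, -3·u]].
At the point, J = [[-2.2500, -51.0000], [-16.5000, 9.0000]] (det J = -861.7500).
Solving J·Δ = −F gives Δ = (1.2393, -0.6723).
Then the next iterate is (u, v)₁ = (-1.7607, 0.8277).
Round to (-1.7607, 0.8277) and repeat: F = (-8.696750, 5.572123), J = [[0.079211, -21.932285], [-9.5259, 5.2821]].
Δ = (0.3658, -0.3952), so (u, v)₂ = (-1.3949, 0.4325).

(-1.3949, 0.4325)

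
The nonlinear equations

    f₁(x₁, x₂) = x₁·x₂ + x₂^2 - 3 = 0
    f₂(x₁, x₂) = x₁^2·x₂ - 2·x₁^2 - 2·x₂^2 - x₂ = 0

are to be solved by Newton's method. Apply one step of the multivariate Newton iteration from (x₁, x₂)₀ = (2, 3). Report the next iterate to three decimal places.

(2.475, 1.322)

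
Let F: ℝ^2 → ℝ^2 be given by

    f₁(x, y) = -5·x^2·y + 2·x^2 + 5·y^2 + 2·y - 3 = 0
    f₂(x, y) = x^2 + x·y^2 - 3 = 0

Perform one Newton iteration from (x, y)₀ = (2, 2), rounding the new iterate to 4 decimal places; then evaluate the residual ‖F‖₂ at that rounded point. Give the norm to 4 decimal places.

4.2753

At (2, 2): F = (-11.0000, 9.0000).
Jacobian J = [[-10·x·y + 4·x, -5·x^2 + 10·y + 2], [2·x + y^2, 2·x·y]].
At the point, J = [[-32.0000, 2.0000], [8.0000, 8.0000]] (det J = -272.0000).
Solving J·Δ = −F gives Δ = (-0.3897, -0.7353).
Then the next iterate is (x, y)₁ = (1.6103, 1.2647).
Re-evaluating at (1.6103, 1.2647): F = (-3.684391, 2.168686), so ‖F‖₂ = 4.2753.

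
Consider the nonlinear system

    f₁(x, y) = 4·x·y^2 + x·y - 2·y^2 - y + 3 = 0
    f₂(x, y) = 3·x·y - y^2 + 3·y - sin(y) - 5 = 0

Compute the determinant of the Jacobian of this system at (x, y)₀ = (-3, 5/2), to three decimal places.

274.531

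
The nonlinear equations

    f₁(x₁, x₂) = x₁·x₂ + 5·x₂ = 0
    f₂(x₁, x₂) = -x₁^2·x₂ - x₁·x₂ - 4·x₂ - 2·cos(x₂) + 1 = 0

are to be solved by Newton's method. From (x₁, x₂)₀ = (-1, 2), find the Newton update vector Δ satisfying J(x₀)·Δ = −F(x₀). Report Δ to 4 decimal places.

(0.5840, -2.2920)

At (-1, 2): F = (8.0000, -6.167706).
Jacobian J = [[x₂, x₁ + 5], [-2·x₁·x₂ - x₂, -x₁^2 - x₁ + 2·sin(x₂) - 4]].
At the point, J = [[2.0000, 4.0000], [2.0000, -2.181405]] (det J = -12.362810).
Solving J·Δ = −F gives Δ = (0.5840, -2.2920).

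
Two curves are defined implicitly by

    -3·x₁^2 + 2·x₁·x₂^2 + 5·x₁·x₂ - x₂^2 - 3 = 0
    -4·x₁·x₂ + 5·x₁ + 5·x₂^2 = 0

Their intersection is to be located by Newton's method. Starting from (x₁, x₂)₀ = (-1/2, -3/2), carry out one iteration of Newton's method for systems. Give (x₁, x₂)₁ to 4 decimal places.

At (-1/2, -3/2): F = (-4.5000, 5.7500).
Jacobian J = [[-6·x₁ + 2·x₂^2 + 5·x₂, 4·x₁·x₂ + 5·x₁ - 2·x₂], [-4·x₂ + 5, -4·x₁ + 10·x₂]].
At the point, J = [[0.0000, 3.5000], [11.0000, -13.0000]] (det J = -38.5000).
Solving J·Δ = −F gives Δ = (0.9968, 1.2857).
Then the next iterate is (x₁, x₂)₁ = (0.4968, -0.2143).

(0.4968, -0.2143)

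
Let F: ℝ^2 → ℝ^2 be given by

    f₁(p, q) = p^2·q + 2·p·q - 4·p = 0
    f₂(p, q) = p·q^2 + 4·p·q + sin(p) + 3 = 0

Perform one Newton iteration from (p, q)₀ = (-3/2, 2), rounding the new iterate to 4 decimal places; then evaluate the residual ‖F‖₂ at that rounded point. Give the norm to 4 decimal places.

3.5151

At (-3/2, 2): F = (4.5000, -15.997495).
Jacobian J = [[2·p·q + 2·q - 4, p^2 + 2·p], [q^2 + 4·q + cos(p), 2·p·q + 4·p]].
At the point, J = [[-6.0000, -0.7500], [12.070737, -12.0000]] (det J = 81.053053).
Solving J·Δ = −F gives Δ = (0.8143, -0.5141).
Then the next iterate is (p, q)₁ = (-0.6857, 1.4859).
Re-evaluating at (-0.6857, 1.4859): F = (1.403684, -3.222698), so ‖F‖₂ = 3.5151.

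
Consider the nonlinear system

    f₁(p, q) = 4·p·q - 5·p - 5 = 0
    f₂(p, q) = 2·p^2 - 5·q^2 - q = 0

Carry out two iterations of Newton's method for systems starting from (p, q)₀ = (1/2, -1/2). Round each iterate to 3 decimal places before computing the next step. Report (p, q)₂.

(-1.994, 2.044)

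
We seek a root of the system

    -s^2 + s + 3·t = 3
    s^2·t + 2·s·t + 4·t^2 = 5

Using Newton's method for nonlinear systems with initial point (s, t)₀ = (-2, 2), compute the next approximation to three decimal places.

At (-2, 2): F = (-3.000, 11.000).
Jacobian J = [[-2·s + 1, 3], [2·s·t + 2·t, s^2 + 2·s + 8·t]].
At the point, J = [[5.000, 3.000], [-4.000, 16.000]] (det J = 92.000).
Solving J·Δ = −F gives Δ = (0.880, -0.467).
Then the next iterate is (s, t)₁ = (-1.120, 1.533).

(-1.120, 1.533)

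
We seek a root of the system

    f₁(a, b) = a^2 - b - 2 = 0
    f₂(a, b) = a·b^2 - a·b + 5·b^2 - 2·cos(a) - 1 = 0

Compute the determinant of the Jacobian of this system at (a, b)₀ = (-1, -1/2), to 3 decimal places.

J = [[2·a, -1], [b^2 - b + 2·sin(a), 2·a·b - a + 10·b]].
At the point, J = [[-2.000, -1.000], [-0.93294, -3.000]].
det J = 5.067.

5.067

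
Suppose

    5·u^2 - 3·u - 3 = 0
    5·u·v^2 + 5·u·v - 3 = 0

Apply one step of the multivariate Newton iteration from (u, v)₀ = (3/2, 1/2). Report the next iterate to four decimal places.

(1.1875, 0.4031)

At (3/2, 1/2): F = (3.7500, 2.6250).
Jacobian J = [[10·u - 3, 0], [5·v^2 + 5·v, 10·u·v + 5·u]].
At the point, J = [[12.0000, 0.0000], [3.7500, 15.0000]] (det J = 180.0000).
Solving J·Δ = −F gives Δ = (-0.3125, -0.0969).
Then the next iterate is (u, v)₁ = (1.1875, 0.4031).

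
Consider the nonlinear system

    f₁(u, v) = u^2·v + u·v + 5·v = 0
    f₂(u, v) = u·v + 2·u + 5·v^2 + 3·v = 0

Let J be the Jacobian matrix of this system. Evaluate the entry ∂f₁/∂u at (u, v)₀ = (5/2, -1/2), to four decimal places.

∂f₁/∂u = 2·u·v + v.
At (5/2, -1/2) this is -3.0000.

-3.0000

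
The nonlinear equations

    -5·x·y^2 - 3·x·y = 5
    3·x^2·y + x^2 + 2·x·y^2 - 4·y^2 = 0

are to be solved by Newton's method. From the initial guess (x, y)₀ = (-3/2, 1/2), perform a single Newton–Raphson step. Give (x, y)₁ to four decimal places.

At (-3/2, 1/2): F = (-0.8750, 3.8750).
Jacobian J = [[-5·y^2 - 3·y, -10·x·y - 3·x], [6·x·y + 2·x + 2·y^2, 3·x^2 + 4·x·y - 8·y]].
At the point, J = [[-2.7500, 12.0000], [-7.0000, -0.2500]] (det J = 84.6875).
Solving J·Δ = −F gives Δ = (0.5465, 0.1982).
Then the next iterate is (x, y)₁ = (-0.9535, 0.6982).

(-0.9535, 0.6982)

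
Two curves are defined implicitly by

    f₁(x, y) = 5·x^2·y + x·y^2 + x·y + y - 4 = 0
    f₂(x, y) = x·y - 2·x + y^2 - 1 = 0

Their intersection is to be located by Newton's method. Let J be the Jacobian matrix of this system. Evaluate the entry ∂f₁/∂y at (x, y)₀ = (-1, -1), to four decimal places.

7.0000

∂f₁/∂y = 5·x^2 + 2·x·y + x + 1.
At (-1, -1) this is 7.0000.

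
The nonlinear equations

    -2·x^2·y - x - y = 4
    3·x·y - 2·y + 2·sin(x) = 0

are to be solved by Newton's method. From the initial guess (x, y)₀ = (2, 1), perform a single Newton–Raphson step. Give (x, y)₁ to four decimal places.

(1.5372, -0.2038)

At (2, 1): F = (-15.0000, 5.818595).
Jacobian J = [[-4·x·y - 1, -2·x^2 - 1], [3·y + 2·cos(x), 3·x - 2]].
At the point, J = [[-9.0000, -9.0000], [2.167706, 4.0000]] (det J = -16.490643).
Solving J·Δ = −F gives Δ = (-0.4628, -1.2038).
Then the next iterate is (x, y)₁ = (1.5372, -0.2038).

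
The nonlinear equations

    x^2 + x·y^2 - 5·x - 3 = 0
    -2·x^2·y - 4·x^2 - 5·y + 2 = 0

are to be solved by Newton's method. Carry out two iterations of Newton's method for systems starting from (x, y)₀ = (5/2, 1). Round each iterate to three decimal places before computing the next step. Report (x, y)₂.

At (5/2, 1): F = (-6.750, -40.500).
Jacobian J = [[2·x + y^2 - 5, 2·x·y], [-4·x·y - 8·x, -2·x^2 - 5]].
At the point, J = [[1.000, 5.000], [-30.000, -17.500]] (det J = 132.500).
Solving J·Δ = −F gives Δ = (-2.420, 1.834).
Then the next iterate is (x, y)₁ = (0.080, 2.834).
Round to (0.080, 2.834) and repeat: F = (-2.75108, -12.23188), J = [[3.19156, 0.45344], [-1.54688, -5.01280]].
Δ = (1.264, -2.830), so (x, y)₂ = (1.344, 0.004).

(1.344, 0.004)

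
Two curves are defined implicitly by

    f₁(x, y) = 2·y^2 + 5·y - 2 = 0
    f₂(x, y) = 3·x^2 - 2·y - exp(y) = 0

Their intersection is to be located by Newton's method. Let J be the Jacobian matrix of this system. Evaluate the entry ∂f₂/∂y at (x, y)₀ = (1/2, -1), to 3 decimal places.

∂f₂/∂y = -exp(y) - 2.
At (1/2, -1) this is -2.368.

-2.368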